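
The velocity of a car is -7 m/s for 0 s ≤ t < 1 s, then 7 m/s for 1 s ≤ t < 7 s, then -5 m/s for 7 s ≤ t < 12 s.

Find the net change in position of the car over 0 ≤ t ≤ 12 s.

Displacement is the signed area under the v-t curve.
0–1 s: -7 × 1 = -7 m
1–7 s: 7 × 6 = 42 m
7–12 s: -5 × 5 = -25 m
Net displacement = 10 m

10 m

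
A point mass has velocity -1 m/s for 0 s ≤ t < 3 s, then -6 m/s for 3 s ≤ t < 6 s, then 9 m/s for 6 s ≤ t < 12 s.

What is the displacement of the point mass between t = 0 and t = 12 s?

Displacement is the signed area under the v-t curve.
0–3 s: -1 × 3 = -3 m
3–6 s: -6 × 3 = -18 m
6–12 s: 9 × 6 = 54 m
Net displacement = 33 m

33 m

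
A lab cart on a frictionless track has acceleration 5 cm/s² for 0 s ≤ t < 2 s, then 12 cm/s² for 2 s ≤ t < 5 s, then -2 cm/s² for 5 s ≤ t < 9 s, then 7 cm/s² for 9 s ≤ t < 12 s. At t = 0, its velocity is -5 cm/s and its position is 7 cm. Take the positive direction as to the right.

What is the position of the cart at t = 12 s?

On each constant-a segment, Δv = aΔt and Δx = v₀Δt + ½aΔt²; chain segment to segment.
0–2 s: v starts -5 cm/s; Δx = -5·2 + ½·5·2² = 0 cm; v ends 5 cm/s.
2–5 s: v starts 5 cm/s; Δx = 5·3 + ½·12·3² = 69 cm; v ends 41 cm/s.
5–9 s: v starts 41 cm/s; Δx = 41·4 + ½·-2·4² = 148 cm; v ends 33 cm/s.
9–12 s: v starts 33 cm/s; Δx = 33·3 + ½·7·3² = 130.5 cm; v ends 54 cm/s.
x(12) = 7 + Σ Δx = 354.5 cm.

354.5 cm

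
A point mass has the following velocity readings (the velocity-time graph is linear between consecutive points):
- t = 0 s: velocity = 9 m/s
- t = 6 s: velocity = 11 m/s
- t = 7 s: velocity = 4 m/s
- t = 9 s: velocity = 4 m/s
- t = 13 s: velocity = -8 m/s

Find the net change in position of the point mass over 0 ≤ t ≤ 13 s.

67.5 m

Net displacement equals the area under the velocity-time graph (areas below the axis count negative).
0–6 s: ½(9 + 11)(6) = 60 m
6–7 s: ½(11 + 4)(1) = 7.5 m
7–9 s: 4 × 2 = 8 m
9–13 s: ½(4 + -8)(4) = -8 m
Net displacement = 67.5 m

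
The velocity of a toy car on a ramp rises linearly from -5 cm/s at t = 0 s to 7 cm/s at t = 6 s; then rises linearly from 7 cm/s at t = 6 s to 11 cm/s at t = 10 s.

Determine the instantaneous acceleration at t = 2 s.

2 cm/s²

Acceleration is the slope of the v-t graph on 0–6 s: (7 − -5)/(6 − 0) = 2 cm/s².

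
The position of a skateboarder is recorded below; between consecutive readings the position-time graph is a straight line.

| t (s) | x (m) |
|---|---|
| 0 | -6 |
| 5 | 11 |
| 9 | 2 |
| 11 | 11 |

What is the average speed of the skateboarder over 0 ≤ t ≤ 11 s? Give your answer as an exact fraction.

Average speed = (total path length)/(elapsed time); on a piecewise-linear x-t graph the path length is Σ|Δx|.
0–5 s: |Δx| = |11 − -6| = 17 m
5–9 s: |Δx| = |2 − 11| = 9 m
9–11 s: |Δx| = |11 − 2| = 9 m
Total path = 35 m; average speed = 35/11 = 35/11 m/s.

35/11 m/s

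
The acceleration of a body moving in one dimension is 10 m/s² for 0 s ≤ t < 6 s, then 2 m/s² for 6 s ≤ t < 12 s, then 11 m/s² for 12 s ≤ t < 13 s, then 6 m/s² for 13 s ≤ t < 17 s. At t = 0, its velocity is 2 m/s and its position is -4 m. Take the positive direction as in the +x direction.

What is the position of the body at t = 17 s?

1063.5 m

On each constant-a segment, Δv = aΔt and Δx = v₀Δt + ½aΔt²; chain segment to segment.
0–6 s: v starts 2 m/s; Δx = 2·6 + ½·10·6² = 192 m; v ends 62 m/s.
6–12 s: v starts 62 m/s; Δx = 62·6 + ½·2·6² = 408 m; v ends 74 m/s.
12–13 s: v starts 74 m/s; Δx = 74·1 + ½·11·1² = 79.5 m; v ends 85 m/s.
13–17 s: v starts 85 m/s; Δx = 85·4 + ½·6·4² = 388 m; v ends 109 m/s.
x(17) = -4 + Σ Δx = 1063.5 m.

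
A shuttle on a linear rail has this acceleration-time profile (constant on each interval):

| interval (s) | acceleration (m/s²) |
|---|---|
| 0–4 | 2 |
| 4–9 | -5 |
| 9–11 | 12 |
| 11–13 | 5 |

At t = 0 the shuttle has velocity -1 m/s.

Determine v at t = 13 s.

Δv equals the area under the a-t graph; then v = v₀ + Δv.
0–4 s: 2 × 4 = 8 m/s
4–9 s: -5 × 5 = -25 m/s
9–11 s: 12 × 2 = 24 m/s
11–13 s: 5 × 2 = 10 m/s
Δv = 17 m/s, so v(13) = -1 + (17) = 16 m/s.

16 m/s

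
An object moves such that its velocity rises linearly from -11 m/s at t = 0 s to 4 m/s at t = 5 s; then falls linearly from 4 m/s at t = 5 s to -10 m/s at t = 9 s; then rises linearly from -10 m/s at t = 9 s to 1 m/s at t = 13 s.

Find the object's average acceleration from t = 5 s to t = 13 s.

-0.375 m/s²

Average acceleration = Δv/Δt = (1 − 4)/(13 − 5) = -0.375 m/s².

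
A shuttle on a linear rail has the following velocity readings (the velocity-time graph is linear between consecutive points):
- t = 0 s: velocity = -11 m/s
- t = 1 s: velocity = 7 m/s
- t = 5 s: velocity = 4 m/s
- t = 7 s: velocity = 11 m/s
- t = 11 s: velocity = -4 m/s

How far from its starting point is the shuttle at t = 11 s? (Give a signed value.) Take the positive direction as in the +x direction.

Net displacement equals the area under the velocity-time graph (areas below the axis count negative).
0–1 s: ½(-11 + 7)(1) = -2 m
1–5 s: ½(7 + 4)(4) = 22 m
5–7 s: ½(4 + 11)(2) = 15 m
7–11 s: ½(11 + -4)(4) = 14 m
Net displacement = 49 m

49 m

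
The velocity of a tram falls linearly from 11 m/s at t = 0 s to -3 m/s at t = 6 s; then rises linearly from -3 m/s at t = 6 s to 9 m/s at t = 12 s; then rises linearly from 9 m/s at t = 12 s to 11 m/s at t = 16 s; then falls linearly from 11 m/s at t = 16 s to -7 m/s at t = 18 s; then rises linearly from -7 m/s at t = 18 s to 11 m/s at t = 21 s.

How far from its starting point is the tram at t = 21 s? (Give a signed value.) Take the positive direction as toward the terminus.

92 m

Displacement is the signed area under the v-t curve.
0–6 s: ½(11 + -3)(6) = 24 m
6–12 s: ½(-3 + 9)(6) = 18 m
12–16 s: ½(9 + 11)(4) = 40 m
16–18 s: ½(11 + -7)(2) = 4 m
18–21 s: ½(-7 + 11)(3) = 6 m
Net displacement = 92 m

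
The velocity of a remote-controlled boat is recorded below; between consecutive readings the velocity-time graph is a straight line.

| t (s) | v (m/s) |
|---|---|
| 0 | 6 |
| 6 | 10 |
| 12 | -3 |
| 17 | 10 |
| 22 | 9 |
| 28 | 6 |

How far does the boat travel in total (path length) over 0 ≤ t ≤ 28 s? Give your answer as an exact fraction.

2426/13 m

Distance (not displacement) is the total path length: add the absolute areas under v-t.
0–6 s: |½(6 + 10)(6)| = 48 m
6–12 s: v = 0 at t = 138/13 s; triangle areas 300/13 + 27/13 = 327/13 m
12–17 s: v = 0 at t = 171/13 s; triangle areas 45/26 + 250/13 = 545/26 m
17–22 s: |½(10 + 9)(5)| = 47.5 m
22–28 s: |½(9 + 6)(6)| = 45 m
Total distance = 2426/13 m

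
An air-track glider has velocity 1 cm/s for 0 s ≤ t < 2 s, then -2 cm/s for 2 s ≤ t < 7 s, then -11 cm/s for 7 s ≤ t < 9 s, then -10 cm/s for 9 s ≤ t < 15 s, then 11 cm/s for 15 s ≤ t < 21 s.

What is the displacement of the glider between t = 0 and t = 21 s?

-24 cm

Net displacement equals the area under the velocity-time graph (areas below the axis count negative).
0–2 s: 1 × 2 = 2 cm
2–7 s: -2 × 5 = -10 cm
7–9 s: -11 × 2 = -22 cm
9–15 s: -10 × 6 = -60 cm
15–21 s: 11 × 6 = 66 cm
Net displacement = -24 cm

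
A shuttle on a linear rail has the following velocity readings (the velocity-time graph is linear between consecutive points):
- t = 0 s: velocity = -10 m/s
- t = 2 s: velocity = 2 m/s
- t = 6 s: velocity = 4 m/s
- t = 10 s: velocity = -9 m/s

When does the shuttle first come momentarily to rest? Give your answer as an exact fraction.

t = 5/3 s

v changes sign on 0–2 s (from -10 to 2); the graph is linear there, so v = 0 at t = 0 + (10)·(2 − 0)/(2 − -10) = 5/3 s.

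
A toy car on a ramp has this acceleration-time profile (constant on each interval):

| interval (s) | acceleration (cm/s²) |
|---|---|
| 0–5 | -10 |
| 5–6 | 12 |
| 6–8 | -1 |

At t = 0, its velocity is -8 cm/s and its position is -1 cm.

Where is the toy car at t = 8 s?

-312 cm

On each constant-a segment, Δv = aΔt and Δx = v₀Δt + ½aΔt²; chain segment to segment.
0–5 s: v starts -8 cm/s; Δx = -8·5 + ½·-10·5² = -165 cm; v ends -58 cm/s.
5–6 s: v starts -58 cm/s; Δx = -58·1 + ½·12·1² = -52 cm; v ends -46 cm/s.
6–8 s: v starts -46 cm/s; Δx = -46·2 + ½·-1·2² = -94 cm; v ends -48 cm/s.
x(8) = -1 + Σ Δx = -312 cm.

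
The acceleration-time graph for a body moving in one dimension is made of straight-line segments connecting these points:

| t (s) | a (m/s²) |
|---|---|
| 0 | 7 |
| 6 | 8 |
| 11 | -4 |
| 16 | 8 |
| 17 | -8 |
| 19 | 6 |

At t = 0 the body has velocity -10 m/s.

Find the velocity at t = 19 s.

53 m/s

Δv equals the area under the a-t graph; then v = v₀ + Δv.
0–6 s: ½(7 + 8)(6) = 45 m/s
6–11 s: ½(8 + -4)(5) = 10 m/s
11–16 s: ½(-4 + 8)(5) = 10 m/s
16–17 s: ½(8 + -8)(1) = 0 m/s
17–19 s: ½(-8 + 6)(2) = -2 m/s
Δv = 63 m/s, so v(19) = -10 + (63) = 53 m/s.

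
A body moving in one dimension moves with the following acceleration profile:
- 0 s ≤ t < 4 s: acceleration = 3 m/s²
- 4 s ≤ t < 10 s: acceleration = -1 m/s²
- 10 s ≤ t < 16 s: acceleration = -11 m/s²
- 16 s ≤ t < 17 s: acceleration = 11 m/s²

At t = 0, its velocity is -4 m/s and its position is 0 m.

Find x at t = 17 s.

-206.5 m

On each constant-a segment, Δv = aΔt and Δx = v₀Δt + ½aΔt²; chain segment to segment.
0–4 s: v starts -4 m/s; Δx = -4·4 + ½·3·4² = 8 m; v ends 8 m/s.
4–10 s: v starts 8 m/s; Δx = 8·6 + ½·-1·6² = 30 m; v ends 2 m/s.
10–16 s: v starts 2 m/s; Δx = 2·6 + ½·-11·6² = -186 m; v ends -64 m/s.
16–17 s: v starts -64 m/s; Δx = -64·1 + ½·11·1² = -58.5 m; v ends -53 m/s.
x(17) = 0 + Σ Δx = -206.5 m.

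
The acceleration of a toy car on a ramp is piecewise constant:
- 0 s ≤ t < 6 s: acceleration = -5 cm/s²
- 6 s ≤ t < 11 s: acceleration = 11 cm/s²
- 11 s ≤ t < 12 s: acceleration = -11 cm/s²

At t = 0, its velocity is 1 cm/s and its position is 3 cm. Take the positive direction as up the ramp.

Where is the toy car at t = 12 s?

-68 cm

On each constant-a segment, Δv = aΔt and Δx = v₀Δt + ½aΔt²; chain segment to segment.
0–6 s: v starts 1 cm/s; Δx = 1·6 + ½·-5·6² = -84 cm; v ends -29 cm/s.
6–11 s: v starts -29 cm/s; Δx = -29·5 + ½·11·5² = -7.5 cm; v ends 26 cm/s.
11–12 s: v starts 26 cm/s; Δx = 26·1 + ½·-11·1² = 20.5 cm; v ends 15 cm/s.
x(12) = 3 + Σ Δx = -68 cm.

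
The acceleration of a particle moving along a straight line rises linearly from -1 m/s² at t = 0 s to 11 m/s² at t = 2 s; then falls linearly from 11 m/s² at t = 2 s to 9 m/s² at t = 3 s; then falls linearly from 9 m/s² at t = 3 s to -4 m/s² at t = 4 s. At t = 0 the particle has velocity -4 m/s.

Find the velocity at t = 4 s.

18.5 m/s

Δv equals the area under the a-t graph; then v = v₀ + Δv.
0–2 s: ½(-1 + 11)(2) = 10 m/s
2–3 s: ½(11 + 9)(1) = 10 m/s
3–4 s: ½(9 + -4)(1) = 2.5 m/s
Δv = 22.5 m/s, so v(4) = -4 + (22.5) = 18.5 m/s.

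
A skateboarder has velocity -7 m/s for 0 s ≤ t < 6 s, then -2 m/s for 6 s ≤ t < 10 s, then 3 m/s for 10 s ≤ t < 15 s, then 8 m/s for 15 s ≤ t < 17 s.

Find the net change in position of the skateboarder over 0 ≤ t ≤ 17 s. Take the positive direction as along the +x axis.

-19 m

Displacement is the signed area under the v-t curve.
0–6 s: -7 × 6 = -42 m
6–10 s: -2 × 4 = -8 m
10–15 s: 3 × 5 = 15 m
15–17 s: 8 × 2 = 16 m
Net displacement = -19 m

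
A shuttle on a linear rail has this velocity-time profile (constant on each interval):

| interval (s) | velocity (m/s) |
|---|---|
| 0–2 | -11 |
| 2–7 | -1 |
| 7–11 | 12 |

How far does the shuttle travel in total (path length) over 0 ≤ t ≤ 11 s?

Distance (not displacement) is the total path length: add the absolute areas under v-t.
0–2 s: |-11| × 2 = 22 m
2–7 s: |-1| × 5 = 5 m
7–11 s: |12| × 4 = 48 m
Total distance = 75 m

75 m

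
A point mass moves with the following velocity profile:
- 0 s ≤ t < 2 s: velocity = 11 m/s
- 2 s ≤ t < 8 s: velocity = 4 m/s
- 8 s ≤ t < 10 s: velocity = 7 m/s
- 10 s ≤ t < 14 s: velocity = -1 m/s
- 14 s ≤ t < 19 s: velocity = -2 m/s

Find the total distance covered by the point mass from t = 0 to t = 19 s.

Distance (not displacement) is the total path length: add the absolute areas under v-t.
0–2 s: |11| × 2 = 22 m
2–8 s: |4| × 6 = 24 m
8–10 s: |7| × 2 = 14 m
10–14 s: |-1| × 4 = 4 m
14–19 s: |-2| × 5 = 10 m
Total distance = 74 m

74 m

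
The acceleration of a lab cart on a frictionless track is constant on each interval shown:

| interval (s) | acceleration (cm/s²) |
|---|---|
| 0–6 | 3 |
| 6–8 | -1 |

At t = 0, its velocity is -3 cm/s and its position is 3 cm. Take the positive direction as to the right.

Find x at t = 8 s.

67 cm

On each constant-a segment, Δv = aΔt and Δx = v₀Δt + ½aΔt²; chain segment to segment.
0–6 s: v starts -3 cm/s; Δx = -3·6 + ½·3·6² = 36 cm; v ends 15 cm/s.
6–8 s: v starts 15 cm/s; Δx = 15·2 + ½·-1·2² = 28 cm; v ends 13 cm/s.
x(8) = 3 + Σ Δx = 67 cm.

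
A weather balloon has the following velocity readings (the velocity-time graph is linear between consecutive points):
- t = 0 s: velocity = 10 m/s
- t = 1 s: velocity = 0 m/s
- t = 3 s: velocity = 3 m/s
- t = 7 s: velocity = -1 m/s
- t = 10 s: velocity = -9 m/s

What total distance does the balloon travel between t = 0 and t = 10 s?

Distance (not displacement) is the total path length: add the absolute areas under v-t.
0–1 s: |½(10 + 0)(1)| = 5 m
1–3 s: |½(0 + 3)(2)| = 3 m
3–7 s: v = 0 at t = 6 s; triangle areas 4.5 + 0.5 = 5 m
7–10 s: |½(-1 + -9)(3)| = 15 m
Total distance = 28 m

28 m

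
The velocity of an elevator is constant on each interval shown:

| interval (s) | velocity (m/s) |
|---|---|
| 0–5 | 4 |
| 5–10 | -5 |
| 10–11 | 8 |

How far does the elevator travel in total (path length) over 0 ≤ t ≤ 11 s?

Distance (not displacement) is the total path length: add the absolute areas under v-t.
0–5 s: |4| × 5 = 20 m
5–10 s: |-5| × 5 = 25 m
10–11 s: |8| × 1 = 8 m
Total distance = 53 m

53 m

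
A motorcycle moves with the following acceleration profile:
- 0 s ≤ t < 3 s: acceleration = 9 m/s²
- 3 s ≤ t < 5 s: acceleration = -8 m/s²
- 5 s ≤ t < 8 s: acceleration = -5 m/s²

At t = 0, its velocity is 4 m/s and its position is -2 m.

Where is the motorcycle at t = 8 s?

119 m

On each constant-a segment, Δv = aΔt and Δx = v₀Δt + ½aΔt²; chain segment to segment.
0–3 s: v starts 4 m/s; Δx = 4·3 + ½·9·3² = 52.5 m; v ends 31 m/s.
3–5 s: v starts 31 m/s; Δx = 31·2 + ½·-8·2² = 46 m; v ends 15 m/s.
5–8 s: v starts 15 m/s; Δx = 15·3 + ½·-5·3² = 22.5 m; v ends 0 m/s.
x(8) = -2 + Σ Δx = 119 m.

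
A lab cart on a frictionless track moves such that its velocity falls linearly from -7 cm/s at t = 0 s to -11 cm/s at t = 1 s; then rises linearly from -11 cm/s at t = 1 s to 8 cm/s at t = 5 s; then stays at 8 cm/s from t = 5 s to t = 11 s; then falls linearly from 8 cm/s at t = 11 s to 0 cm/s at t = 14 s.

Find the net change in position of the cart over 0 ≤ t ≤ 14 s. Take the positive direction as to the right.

Displacement is the signed area under the v-t curve.
0–1 s: ½(-7 + -11)(1) = -9 cm
1–5 s: ½(-11 + 8)(4) = -6 cm
5–11 s: 8 × 6 = 48 cm
11–14 s: ½(8 + 0)(3) = 12 cm
Net displacement = 45 cm

45 cm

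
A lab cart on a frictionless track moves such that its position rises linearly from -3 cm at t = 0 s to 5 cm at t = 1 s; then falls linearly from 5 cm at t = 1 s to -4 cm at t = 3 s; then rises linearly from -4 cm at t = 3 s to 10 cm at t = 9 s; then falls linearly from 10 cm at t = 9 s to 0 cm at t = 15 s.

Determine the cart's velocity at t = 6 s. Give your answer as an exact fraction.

Velocity is the slope of the x-t graph on 3–9 s: (10 − -4)/(9 − 3) = 7/3 cm/s.

7/3 cm/s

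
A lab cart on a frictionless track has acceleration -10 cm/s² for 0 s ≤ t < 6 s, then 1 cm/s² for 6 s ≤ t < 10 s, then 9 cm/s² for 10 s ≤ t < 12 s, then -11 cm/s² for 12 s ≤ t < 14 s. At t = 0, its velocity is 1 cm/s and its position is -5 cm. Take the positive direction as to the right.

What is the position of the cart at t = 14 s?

-595 cm

On each constant-a segment, Δv = aΔt and Δx = v₀Δt + ½aΔt²; chain segment to segment.
0–6 s: v starts 1 cm/s; Δx = 1·6 + ½·-10·6² = -174 cm; v ends -59 cm/s.
6–10 s: v starts -59 cm/s; Δx = -59·4 + ½·1·4² = -228 cm; v ends -55 cm/s.
10–12 s: v starts -55 cm/s; Δx = -55·2 + ½·9·2² = -92 cm; v ends -37 cm/s.
12–14 s: v starts -37 cm/s; Δx = -37·2 + ½·-11·2² = -96 cm; v ends -59 cm/s.
x(14) = -5 + Σ Δx = -595 cm.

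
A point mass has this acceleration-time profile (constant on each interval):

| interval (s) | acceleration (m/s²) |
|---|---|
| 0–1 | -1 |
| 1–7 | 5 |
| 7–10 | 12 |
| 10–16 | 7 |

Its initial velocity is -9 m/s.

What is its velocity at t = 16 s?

Δv equals the area under the a-t graph; then v = v₀ + Δv.
0–1 s: -1 × 1 = -1 m/s
1–7 s: 5 × 6 = 30 m/s
7–10 s: 12 × 3 = 36 m/s
10–16 s: 7 × 6 = 42 m/s
Δv = 107 m/s, so v(16) = -9 + (107) = 98 m/s.

98 m/s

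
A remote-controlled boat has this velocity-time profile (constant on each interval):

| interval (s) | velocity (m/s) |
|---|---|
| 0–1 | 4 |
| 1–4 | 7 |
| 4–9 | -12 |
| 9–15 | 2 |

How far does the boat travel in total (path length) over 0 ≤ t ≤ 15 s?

Distance (not displacement) is the total path length: add the absolute areas under v-t.
0–1 s: |4| × 1 = 4 m
1–4 s: |7| × 3 = 21 m
4–9 s: |-12| × 5 = 60 m
9–15 s: |2| × 6 = 12 m
Total distance = 97 m

97 m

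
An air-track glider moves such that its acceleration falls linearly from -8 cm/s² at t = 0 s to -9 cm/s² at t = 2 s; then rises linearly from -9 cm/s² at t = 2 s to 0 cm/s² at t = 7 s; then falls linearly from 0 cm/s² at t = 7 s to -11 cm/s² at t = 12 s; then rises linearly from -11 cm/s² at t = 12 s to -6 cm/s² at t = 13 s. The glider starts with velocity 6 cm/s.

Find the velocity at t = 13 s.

Δv equals the area under the a-t graph; then v = v₀ + Δv.
0–2 s: ½(-8 + -9)(2) = -17 cm/s
2–7 s: ½(-9 + 0)(5) = -22.5 cm/s
7–12 s: ½(0 + -11)(5) = -27.5 cm/s
12–13 s: ½(-11 + -6)(1) = -8.5 cm/s
Δv = -75.5 cm/s, so v(13) = 6 + (-75.5) = -69.5 cm/s.

-69.5 cm/s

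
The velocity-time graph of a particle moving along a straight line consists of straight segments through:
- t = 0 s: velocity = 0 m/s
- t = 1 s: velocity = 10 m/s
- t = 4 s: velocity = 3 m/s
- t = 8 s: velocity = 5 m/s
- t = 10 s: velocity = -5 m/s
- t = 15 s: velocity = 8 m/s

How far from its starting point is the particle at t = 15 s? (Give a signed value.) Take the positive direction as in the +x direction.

Net displacement equals the area under the velocity-time graph (areas below the axis count negative).
0–1 s: ½(0 + 10)(1) = 5 m
1–4 s: ½(10 + 3)(3) = 19.5 m
4–8 s: ½(3 + 5)(4) = 16 m
8–10 s: ½(5 + -5)(2) = 0 m
10–15 s: ½(-5 + 8)(5) = 7.5 m
Net displacement = 48 m

48 m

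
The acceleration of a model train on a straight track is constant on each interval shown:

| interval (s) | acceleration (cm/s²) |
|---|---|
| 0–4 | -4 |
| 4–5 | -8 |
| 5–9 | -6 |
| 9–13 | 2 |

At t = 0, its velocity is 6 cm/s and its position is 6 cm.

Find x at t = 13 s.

On each constant-a segment, Δv = aΔt and Δx = v₀Δt + ½aΔt²; chain segment to segment.
0–4 s: v starts 6 cm/s; Δx = 6·4 + ½·-4·4² = -8 cm; v ends -10 cm/s.
4–5 s: v starts -10 cm/s; Δx = -10·1 + ½·-8·1² = -14 cm; v ends -18 cm/s.
5–9 s: v starts -18 cm/s; Δx = -18·4 + ½·-6·4² = -120 cm; v ends -42 cm/s.
9–13 s: v starts -42 cm/s; Δx = -42·4 + ½·2·4² = -152 cm; v ends -34 cm/s.
x(13) = 6 + Σ Δx = -288 cm.

-288 cm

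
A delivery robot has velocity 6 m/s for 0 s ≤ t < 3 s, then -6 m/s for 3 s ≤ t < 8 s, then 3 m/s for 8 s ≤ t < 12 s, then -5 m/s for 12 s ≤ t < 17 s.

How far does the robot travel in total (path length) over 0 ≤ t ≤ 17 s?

Distance (not displacement) is the total path length: add the absolute areas under v-t.
0–3 s: |6| × 3 = 18 m
3–8 s: |-6| × 5 = 30 m
8–12 s: |3| × 4 = 12 m
12–17 s: |-5| × 5 = 25 m
Total distance = 85 m

85 m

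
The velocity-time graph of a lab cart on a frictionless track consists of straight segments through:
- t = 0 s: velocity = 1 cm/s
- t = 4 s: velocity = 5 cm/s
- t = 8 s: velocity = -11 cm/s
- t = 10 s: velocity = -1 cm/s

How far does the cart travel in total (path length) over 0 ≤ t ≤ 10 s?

42.25 cm

Total distance travelled is ∫|v| dt — sum the magnitudes of each area piece.
0–4 s: |½(1 + 5)(4)| = 12 cm
4–8 s: v = 0 at t = 5.25 s; triangle areas 3.125 + 15.125 = 18.25 cm
8–10 s: |½(-11 + -1)(2)| = 12 cm
Total distance = 42.25 cm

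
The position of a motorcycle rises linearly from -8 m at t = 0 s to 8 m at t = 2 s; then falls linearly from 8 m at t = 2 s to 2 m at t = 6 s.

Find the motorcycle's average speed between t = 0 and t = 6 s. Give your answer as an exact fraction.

Average speed = (total path length)/(elapsed time); on a piecewise-linear x-t graph the path length is Σ|Δx|.
0–2 s: |Δx| = |8 − -8| = 16 m
2–6 s: |Δx| = |2 − 8| = 6 m
Total path = 22 m; average speed = 22/6 = 11/3 m/s.

11/3 m/s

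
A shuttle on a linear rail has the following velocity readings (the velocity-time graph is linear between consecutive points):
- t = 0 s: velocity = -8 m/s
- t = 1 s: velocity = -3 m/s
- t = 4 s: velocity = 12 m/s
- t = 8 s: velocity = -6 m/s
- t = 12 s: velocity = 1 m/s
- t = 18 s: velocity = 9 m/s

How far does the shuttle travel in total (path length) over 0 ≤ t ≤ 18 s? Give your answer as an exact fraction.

Distance (not displacement) is the total path length: add the absolute areas under v-t.
0–1 s: |½(-8 + -3)(1)| = 5.5 m
1–4 s: v = 0 at t = 1.6 s; triangle areas 0.9 + 14.4 = 15.3 m
4–8 s: v = 0 at t = 20/3 s; triangle areas 16 + 4 = 20 m
8–12 s: v = 0 at t = 80/7 s; triangle areas 72/7 + 2/7 = 74/7 m
12–18 s: |½(1 + 9)(6)| = 30 m
Total distance = 2848/35 m

2848/35 m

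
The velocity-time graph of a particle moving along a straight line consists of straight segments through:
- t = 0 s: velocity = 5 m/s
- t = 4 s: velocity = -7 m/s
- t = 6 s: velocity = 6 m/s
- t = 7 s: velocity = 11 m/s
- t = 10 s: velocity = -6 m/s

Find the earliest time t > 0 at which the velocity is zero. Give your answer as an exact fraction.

v changes sign on 0–4 s (from 5 to -7); the graph is linear there, so v = 0 at t = 0 + (-5)·(4 − 0)/(-7 − 5) = 5/3 s.

t = 5/3 s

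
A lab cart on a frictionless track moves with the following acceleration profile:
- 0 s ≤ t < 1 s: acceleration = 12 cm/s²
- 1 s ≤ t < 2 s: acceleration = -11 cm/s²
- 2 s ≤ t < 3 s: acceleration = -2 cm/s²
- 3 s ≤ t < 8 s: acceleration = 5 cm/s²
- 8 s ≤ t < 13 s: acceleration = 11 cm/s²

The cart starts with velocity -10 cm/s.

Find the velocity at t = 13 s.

69 cm/s

Δv equals the area under the a-t graph; then v = v₀ + Δv.
0–1 s: 12 × 1 = 12 cm/s
1–2 s: -11 × 1 = -11 cm/s
2–3 s: -2 × 1 = -2 cm/s
3–8 s: 5 × 5 = 25 cm/s
8–13 s: 11 × 5 = 55 cm/s
Δv = 79 cm/s, so v(13) = -10 + (79) = 69 cm/s.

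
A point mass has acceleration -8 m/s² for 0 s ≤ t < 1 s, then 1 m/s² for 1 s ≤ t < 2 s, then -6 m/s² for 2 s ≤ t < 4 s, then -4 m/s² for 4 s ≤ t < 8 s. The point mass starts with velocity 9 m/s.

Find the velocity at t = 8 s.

-26 m/s

Δv equals the area under the a-t graph; then v = v₀ + Δv.
0–1 s: -8 × 1 = -8 m/s
1–2 s: 1 × 1 = 1 m/s
2–4 s: -6 × 2 = -12 m/s
4–8 s: -4 × 4 = -16 m/s
Δv = -35 m/s, so v(8) = 9 + (-35) = -26 m/s.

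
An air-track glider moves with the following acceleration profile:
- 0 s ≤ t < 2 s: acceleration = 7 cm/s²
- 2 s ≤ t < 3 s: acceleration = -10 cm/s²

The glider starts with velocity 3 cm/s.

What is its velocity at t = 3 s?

Δv equals the area under the a-t graph; then v = v₀ + Δv.
0–2 s: 7 × 2 = 14 cm/s
2–3 s: -10 × 1 = -10 cm/s
Δv = 4 cm/s, so v(3) = 3 + (4) = 7 cm/s.

7 cm/s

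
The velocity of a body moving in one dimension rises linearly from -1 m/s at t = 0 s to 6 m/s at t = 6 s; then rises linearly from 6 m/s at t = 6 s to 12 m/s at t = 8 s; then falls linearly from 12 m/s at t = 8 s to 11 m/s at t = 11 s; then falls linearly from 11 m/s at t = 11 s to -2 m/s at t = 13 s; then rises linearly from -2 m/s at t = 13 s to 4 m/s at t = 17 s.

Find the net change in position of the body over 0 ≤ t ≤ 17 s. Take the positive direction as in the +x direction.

80.5 m

Net displacement equals the area under the velocity-time graph (areas below the axis count negative).
0–6 s: ½(-1 + 6)(6) = 15 m
6–8 s: ½(6 + 12)(2) = 18 m
8–11 s: ½(12 + 11)(3) = 34.5 m
11–13 s: ½(11 + -2)(2) = 9 m
13–17 s: ½(-2 + 4)(4) = 4 m
Net displacement = 80.5 m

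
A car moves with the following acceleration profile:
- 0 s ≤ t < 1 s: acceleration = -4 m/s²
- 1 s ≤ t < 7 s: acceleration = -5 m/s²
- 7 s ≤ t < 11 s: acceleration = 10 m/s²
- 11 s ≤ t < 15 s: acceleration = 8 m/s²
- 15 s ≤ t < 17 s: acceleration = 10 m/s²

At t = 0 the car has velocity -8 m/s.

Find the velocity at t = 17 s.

Δv equals the area under the a-t graph; then v = v₀ + Δv.
0–1 s: -4 × 1 = -4 m/s
1–7 s: -5 × 6 = -30 m/s
7–11 s: 10 × 4 = 40 m/s
11–15 s: 8 × 4 = 32 m/s
15–17 s: 10 × 2 = 20 m/s
Δv = 58 m/s, so v(17) = -8 + (58) = 50 m/s.

50 m/s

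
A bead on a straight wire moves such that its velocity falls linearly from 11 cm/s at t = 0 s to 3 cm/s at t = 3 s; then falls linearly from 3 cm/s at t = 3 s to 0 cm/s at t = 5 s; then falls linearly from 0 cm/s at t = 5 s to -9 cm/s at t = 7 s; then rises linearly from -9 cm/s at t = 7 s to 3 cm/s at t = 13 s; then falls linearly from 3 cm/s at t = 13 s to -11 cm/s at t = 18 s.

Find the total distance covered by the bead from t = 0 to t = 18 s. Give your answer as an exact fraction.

551/7 cm

Total distance travelled is ∫|v| dt — sum the magnitudes of each area piece.
0–3 s: |½(11 + 3)(3)| = 21 cm
3–5 s: |½(3 + 0)(2)| = 3 cm
5–7 s: |½(0 + -9)(2)| = 9 cm
7–13 s: v = 0 at t = 11.5 s; triangle areas 20.25 + 2.25 = 22.5 cm
13–18 s: v = 0 at t = 197/14 s; triangle areas 45/28 + 605/28 = 325/14 cm
Total distance = 551/7 cm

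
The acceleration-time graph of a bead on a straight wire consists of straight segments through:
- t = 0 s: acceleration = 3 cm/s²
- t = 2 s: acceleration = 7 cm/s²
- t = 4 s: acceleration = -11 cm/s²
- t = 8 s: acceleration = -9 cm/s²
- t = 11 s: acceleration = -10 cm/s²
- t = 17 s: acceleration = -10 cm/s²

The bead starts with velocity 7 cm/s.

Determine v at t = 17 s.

Δv equals the area under the a-t graph; then v = v₀ + Δv.
0–2 s: ½(3 + 7)(2) = 10 cm/s
2–4 s: ½(7 + -11)(2) = -4 cm/s
4–8 s: ½(-11 + -9)(4) = -40 cm/s
8–11 s: ½(-9 + -10)(3) = -28.5 cm/s
11–17 s: -10 × 6 = -60 cm/s
Δv = -122.5 cm/s, so v(17) = 7 + (-122.5) = -115.5 cm/s.

-115.5 cm/s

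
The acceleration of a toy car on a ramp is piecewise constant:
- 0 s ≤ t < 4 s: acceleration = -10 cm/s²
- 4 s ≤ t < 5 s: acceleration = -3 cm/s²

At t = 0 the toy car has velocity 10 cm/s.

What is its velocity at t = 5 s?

Δv equals the area under the a-t graph; then v = v₀ + Δv.
0–4 s: -10 × 4 = -40 cm/s
4–5 s: -3 × 1 = -3 cm/s
Δv = -43 cm/s, so v(5) = 10 + (-43) = -33 cm/s.

-33 cm/s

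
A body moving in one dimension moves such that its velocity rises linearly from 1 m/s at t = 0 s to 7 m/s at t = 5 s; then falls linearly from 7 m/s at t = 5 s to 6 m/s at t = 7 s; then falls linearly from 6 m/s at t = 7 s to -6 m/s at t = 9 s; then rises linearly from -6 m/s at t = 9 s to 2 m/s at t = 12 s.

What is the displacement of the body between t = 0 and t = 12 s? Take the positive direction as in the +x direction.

27 m

Net displacement equals the area under the velocity-time graph (areas below the axis count negative).
0–5 s: ½(1 + 7)(5) = 20 m
5–7 s: ½(7 + 6)(2) = 13 m
7–9 s: ½(6 + -6)(2) = 0 m
9–12 s: ½(-6 + 2)(3) = -6 m
Net displacement = 27 m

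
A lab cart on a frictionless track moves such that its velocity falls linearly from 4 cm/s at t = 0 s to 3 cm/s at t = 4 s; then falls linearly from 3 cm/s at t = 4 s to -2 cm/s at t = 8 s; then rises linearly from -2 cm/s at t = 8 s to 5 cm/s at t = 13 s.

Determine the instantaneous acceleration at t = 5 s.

Acceleration is the slope of the v-t graph on 4–8 s: (-2 − 3)/(8 − 4) = -1.25 cm/s².

-1.25 cm/s²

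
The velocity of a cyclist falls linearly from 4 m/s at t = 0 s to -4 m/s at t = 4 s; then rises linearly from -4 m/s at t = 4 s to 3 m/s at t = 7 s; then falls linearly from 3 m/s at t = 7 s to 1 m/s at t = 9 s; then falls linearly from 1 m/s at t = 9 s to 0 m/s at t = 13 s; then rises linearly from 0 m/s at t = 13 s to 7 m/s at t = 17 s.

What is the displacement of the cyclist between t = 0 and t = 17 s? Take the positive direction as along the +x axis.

18.5 m

Displacement is the signed area under the v-t curve.
0–4 s: ½(4 + -4)(4) = 0 m
4–7 s: ½(-4 + 3)(3) = -1.5 m
7–9 s: ½(3 + 1)(2) = 4 m
9–13 s: ½(1 + 0)(4) = 2 m
13–17 s: ½(0 + 7)(4) = 14 m
Net displacement = 18.5 m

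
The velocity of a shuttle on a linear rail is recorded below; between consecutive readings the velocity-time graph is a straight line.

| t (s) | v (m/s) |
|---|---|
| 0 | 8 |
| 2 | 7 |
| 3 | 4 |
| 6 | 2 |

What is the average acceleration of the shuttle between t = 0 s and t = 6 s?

-1 m/s²

Average acceleration = Δv/Δt = (2 − 8)/(6 − 0) = -1 m/s².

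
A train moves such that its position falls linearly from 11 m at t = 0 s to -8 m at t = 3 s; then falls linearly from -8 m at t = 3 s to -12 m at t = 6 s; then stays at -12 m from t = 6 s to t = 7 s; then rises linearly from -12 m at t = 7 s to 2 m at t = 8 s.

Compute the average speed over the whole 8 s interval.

4.625 m/s

Average speed = (total path length)/(elapsed time); on a piecewise-linear x-t graph the path length is Σ|Δx|.
0–3 s: |Δx| = |-8 − 11| = 19 m
3–6 s: |Δx| = |-12 − -8| = 4 m
6–7 s: |Δx| = |-12 − -12| = 0 m
7–8 s: |Δx| = |2 − -12| = 14 m
Total path = 37 m; average speed = 37/8 = 4.625 m/s.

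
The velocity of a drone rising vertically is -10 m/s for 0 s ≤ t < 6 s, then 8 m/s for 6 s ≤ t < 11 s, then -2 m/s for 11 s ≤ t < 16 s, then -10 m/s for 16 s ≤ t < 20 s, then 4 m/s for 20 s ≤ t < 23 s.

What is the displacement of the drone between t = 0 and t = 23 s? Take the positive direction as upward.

-58 m

Net displacement equals the area under the velocity-time graph (areas below the axis count negative).
0–6 s: -10 × 6 = -60 m
6–11 s: 8 × 5 = 40 m
11–16 s: -2 × 5 = -10 m
16–20 s: -10 × 4 = -40 m
20–23 s: 4 × 3 = 12 m
Net displacement = -58 m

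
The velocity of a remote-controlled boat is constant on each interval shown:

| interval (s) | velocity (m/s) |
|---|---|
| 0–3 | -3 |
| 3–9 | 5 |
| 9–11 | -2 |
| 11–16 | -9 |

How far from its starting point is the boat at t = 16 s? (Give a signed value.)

-28 m

Displacement is the signed area under the v-t curve.
0–3 s: -3 × 3 = -9 m
3–9 s: 5 × 6 = 30 m
9–11 s: -2 × 2 = -4 m
11–16 s: -9 × 5 = -45 m
Net displacement = -28 m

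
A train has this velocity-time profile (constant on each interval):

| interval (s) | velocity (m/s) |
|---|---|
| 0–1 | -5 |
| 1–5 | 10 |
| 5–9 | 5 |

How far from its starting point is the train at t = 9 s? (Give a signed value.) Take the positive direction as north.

55 m

Net displacement equals the area under the velocity-time graph (areas below the axis count negative).
0–1 s: -5 × 1 = -5 m
1–5 s: 10 × 4 = 40 m
5–9 s: 5 × 4 = 20 m
Net displacement = 55 m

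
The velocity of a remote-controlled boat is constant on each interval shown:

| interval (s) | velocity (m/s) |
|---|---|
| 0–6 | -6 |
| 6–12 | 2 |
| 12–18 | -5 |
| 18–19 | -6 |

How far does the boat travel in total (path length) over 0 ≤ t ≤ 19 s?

Distance (not displacement) is the total path length: add the absolute areas under v-t.
0–6 s: |-6| × 6 = 36 m
6–12 s: |2| × 6 = 12 m
12–18 s: |-5| × 6 = 30 m
18–19 s: |-6| × 1 = 6 m
Total distance = 84 m

84 m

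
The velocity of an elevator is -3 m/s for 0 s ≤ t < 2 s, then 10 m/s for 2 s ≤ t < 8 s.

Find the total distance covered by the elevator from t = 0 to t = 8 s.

66 m

Total distance travelled is ∫|v| dt — sum the magnitudes of each area piece.
0–2 s: |-3| × 2 = 6 m
2–8 s: |10| × 6 = 60 m
Total distance = 66 m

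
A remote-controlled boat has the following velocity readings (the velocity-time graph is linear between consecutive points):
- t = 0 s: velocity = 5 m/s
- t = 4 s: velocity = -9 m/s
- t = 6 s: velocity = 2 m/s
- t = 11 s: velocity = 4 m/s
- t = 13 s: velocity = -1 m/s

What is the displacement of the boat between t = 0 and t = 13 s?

Net displacement equals the area under the velocity-time graph (areas below the axis count negative).
0–4 s: ½(5 + -9)(4) = -8 m
4–6 s: ½(-9 + 2)(2) = -7 m
6–11 s: ½(2 + 4)(5) = 15 m
11–13 s: ½(4 + -1)(2) = 3 m
Net displacement = 3 m

3 m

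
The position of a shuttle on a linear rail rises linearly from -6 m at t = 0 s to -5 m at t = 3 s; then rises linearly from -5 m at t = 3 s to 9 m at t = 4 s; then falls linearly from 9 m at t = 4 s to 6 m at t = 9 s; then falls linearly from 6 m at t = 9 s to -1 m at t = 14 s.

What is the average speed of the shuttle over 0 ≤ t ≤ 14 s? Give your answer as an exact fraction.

25/14 m/s

Average speed = (total path length)/(elapsed time); on a piecewise-linear x-t graph the path length is Σ|Δx|.
0–3 s: |Δx| = |-5 − -6| = 1 m
3–4 s: |Δx| = |9 − -5| = 14 m
4–9 s: |Δx| = |6 − 9| = 3 m
9–14 s: |Δx| = |-1 − 6| = 7 m
Total path = 25 m; average speed = 25/14 = 25/14 m/s.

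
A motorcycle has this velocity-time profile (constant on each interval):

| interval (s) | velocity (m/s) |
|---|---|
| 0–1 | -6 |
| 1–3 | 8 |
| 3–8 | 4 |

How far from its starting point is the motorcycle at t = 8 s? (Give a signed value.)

30 m

Displacement is the signed area under the v-t curve.
0–1 s: -6 × 1 = -6 m
1–3 s: 8 × 2 = 16 m
3–8 s: 4 × 5 = 20 m
Net displacement = 30 m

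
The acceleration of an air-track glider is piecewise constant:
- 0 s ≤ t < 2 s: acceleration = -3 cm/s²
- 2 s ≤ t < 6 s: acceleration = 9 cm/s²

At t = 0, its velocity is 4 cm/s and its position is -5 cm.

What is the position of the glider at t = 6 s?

On each constant-a segment, Δv = aΔt and Δx = v₀Δt + ½aΔt²; chain segment to segment.
0–2 s: v starts 4 cm/s; Δx = 4·2 + ½·-3·2² = 2 cm; v ends -2 cm/s.
2–6 s: v starts -2 cm/s; Δx = -2·4 + ½·9·4² = 64 cm; v ends 34 cm/s.
x(6) = -5 + Σ Δx = 61 cm.

61 cm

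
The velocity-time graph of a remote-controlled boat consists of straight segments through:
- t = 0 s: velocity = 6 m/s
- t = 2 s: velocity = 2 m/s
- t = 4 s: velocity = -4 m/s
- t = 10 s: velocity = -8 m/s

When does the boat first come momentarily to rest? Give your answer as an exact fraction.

t = 8/3 s

v changes sign on 2–4 s (from 2 to -4); the graph is linear there, so v = 0 at t = 2 + (-2)·(4 − 2)/(-4 − 2) = 8/3 s.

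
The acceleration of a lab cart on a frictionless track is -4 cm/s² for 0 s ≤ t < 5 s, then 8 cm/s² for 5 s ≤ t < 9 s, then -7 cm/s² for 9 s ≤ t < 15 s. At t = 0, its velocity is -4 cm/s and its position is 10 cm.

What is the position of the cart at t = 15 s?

On each constant-a segment, Δv = aΔt and Δx = v₀Δt + ½aΔt²; chain segment to segment.
0–5 s: v starts -4 cm/s; Δx = -4·5 + ½·-4·5² = -70 cm; v ends -24 cm/s.
5–9 s: v starts -24 cm/s; Δx = -24·4 + ½·8·4² = -32 cm; v ends 8 cm/s.
9–15 s: v starts 8 cm/s; Δx = 8·6 + ½·-7·6² = -78 cm; v ends -34 cm/s.
x(15) = 10 + Σ Δx = -170 cm.

-170 cm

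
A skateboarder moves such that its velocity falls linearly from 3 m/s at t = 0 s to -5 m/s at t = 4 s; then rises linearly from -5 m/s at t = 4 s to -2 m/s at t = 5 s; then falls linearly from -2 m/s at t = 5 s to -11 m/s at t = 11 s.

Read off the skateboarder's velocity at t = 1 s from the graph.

On 0–4 s the graph is linear from 3 to -5 m/s: v(1) = 3 + (-5 − 3)·(1 − 0)/(4 − 0) = 1 m/s.

1 m/s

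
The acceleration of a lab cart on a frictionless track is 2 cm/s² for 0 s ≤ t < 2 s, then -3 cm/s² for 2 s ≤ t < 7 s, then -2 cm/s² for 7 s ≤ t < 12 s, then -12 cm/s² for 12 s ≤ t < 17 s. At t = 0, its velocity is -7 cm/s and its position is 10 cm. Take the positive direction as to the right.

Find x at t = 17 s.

-457.5 cm

On each constant-a segment, Δv = aΔt and Δx = v₀Δt + ½aΔt²; chain segment to segment.
0–2 s: v starts -7 cm/s; Δx = -7·2 + ½·2·2² = -10 cm; v ends -3 cm/s.
2–7 s: v starts -3 cm/s; Δx = -3·5 + ½·-3·5² = -52.5 cm; v ends -18 cm/s.
7–12 s: v starts -18 cm/s; Δx = -18·5 + ½·-2·5² = -115 cm; v ends -28 cm/s.
12–17 s: v starts -28 cm/s; Δx = -28·5 + ½·-12·5² = -290 cm; v ends -88 cm/s.
x(17) = 10 + Σ Δx = -457.5 cm.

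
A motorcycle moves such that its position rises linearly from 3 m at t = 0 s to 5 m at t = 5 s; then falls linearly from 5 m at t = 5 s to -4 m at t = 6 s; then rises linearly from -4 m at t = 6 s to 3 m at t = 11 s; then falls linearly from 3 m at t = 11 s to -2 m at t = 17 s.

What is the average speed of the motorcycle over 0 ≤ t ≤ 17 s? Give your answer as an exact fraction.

23/17 m/s

Average speed = (total path length)/(elapsed time); on a piecewise-linear x-t graph the path length is Σ|Δx|.
0–5 s: |Δx| = |5 − 3| = 2 m
5–6 s: |Δx| = |-4 − 5| = 9 m
6–11 s: |Δx| = |3 − -4| = 7 m
11–17 s: |Δx| = |-2 − 3| = 5 m
Total path = 23 m; average speed = 23/17 = 23/17 m/s.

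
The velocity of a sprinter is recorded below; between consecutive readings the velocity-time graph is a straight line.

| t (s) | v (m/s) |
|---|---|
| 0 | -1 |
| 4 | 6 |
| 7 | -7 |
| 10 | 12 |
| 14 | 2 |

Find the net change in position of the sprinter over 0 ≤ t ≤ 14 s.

Displacement is the signed area under the v-t curve.
0–4 s: ½(-1 + 6)(4) = 10 m
4–7 s: ½(6 + -7)(3) = -1.5 m
7–10 s: ½(-7 + 12)(3) = 7.5 m
10–14 s: ½(12 + 2)(4) = 28 m
Net displacement = 44 m

44 m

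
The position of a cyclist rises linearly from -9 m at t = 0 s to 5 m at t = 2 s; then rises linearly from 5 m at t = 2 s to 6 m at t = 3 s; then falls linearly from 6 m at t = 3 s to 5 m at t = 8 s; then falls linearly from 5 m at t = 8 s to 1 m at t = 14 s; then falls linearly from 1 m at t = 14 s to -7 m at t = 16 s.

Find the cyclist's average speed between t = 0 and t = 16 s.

Average speed = (total path length)/(elapsed time); on a piecewise-linear x-t graph the path length is Σ|Δx|.
0–2 s: |Δx| = |5 − -9| = 14 m
2–3 s: |Δx| = |6 − 5| = 1 m
3–8 s: |Δx| = |5 − 6| = 1 m
8–14 s: |Δx| = |1 − 5| = 4 m
14–16 s: |Δx| = |-7 − 1| = 8 m
Total path = 28 m; average speed = 28/16 = 1.75 m/s.

1.75 m/s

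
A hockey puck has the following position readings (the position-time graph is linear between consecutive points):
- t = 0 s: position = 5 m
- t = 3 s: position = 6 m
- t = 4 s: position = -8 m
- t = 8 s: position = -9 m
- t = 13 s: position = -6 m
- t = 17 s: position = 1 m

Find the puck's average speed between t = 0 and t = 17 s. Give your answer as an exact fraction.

Average speed = (total path length)/(elapsed time); on a piecewise-linear x-t graph the path length is Σ|Δx|.
0–3 s: |Δx| = |6 − 5| = 1 m
3–4 s: |Δx| = |-8 − 6| = 14 m
4–8 s: |Δx| = |-9 − -8| = 1 m
8–13 s: |Δx| = |-6 − -9| = 3 m
13–17 s: |Δx| = |1 − -6| = 7 m
Total path = 26 m; average speed = 26/17 = 26/17 m/s.

26/17 m/s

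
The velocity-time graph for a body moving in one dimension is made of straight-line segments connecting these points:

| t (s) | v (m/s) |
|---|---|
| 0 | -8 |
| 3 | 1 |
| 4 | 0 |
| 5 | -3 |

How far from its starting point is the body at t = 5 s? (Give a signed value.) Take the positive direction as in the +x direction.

Displacement is the signed area under the v-t curve.
0–3 s: ½(-8 + 1)(3) = -10.5 m
3–4 s: ½(1 + 0)(1) = 0.5 m
4–5 s: ½(0 + -3)(1) = -1.5 m
Net displacement = -11.5 m

-11.5 m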